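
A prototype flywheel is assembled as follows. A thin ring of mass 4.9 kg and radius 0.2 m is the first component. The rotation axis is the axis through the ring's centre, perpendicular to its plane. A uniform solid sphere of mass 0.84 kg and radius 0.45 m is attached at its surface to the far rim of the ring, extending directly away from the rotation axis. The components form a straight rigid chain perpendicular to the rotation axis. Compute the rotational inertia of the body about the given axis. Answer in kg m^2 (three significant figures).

0.619

Thin ring: I_cm = MR² = (4.9)(0.2)² = 0.196 kg m^2; axis through the centre, so I = 0.196 kg m^2.
Solid sphere: I_cm = (2/5)MR² = (2/5)(0.84)(0.45)² = 0.06804 kg m^2; centre at d = 0.2 + 0.45 = 0.65 m, so I = I_cm + Md² gives I = 0.06804 + (0.84)(0.65)² = 0.42294 kg m^2.
Total I = 0.196 + 0.42294 = 0.61894 kg m^2.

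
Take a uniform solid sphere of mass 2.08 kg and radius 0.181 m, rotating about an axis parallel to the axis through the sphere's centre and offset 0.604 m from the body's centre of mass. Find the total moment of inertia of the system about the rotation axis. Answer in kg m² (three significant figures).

I_cm = (2/5)MR² = (2/5)(2.08)(0.181)² = 0.027257 kg m²; centre at d = 0.604 m, so the parallel axis theorem gives I = 0.027257 + (2.08)(0.604)² = 0.78607 kg m².

0.786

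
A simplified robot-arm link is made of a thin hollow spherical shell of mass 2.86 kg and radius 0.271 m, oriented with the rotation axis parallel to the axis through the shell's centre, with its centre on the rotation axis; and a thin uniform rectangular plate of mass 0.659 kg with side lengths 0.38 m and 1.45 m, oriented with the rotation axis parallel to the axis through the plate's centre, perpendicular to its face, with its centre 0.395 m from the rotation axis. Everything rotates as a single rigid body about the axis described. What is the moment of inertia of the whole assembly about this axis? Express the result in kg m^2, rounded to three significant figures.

Spherical shell: I_cm = (2/3)MR² = (2/3)(2.86)(0.271)² = 0.14003 kg m^2; axis through the centre, so I = 0.14003 kg m^2.
Rectangular plate: I_cm = (1/12)M(a²+b²) = (1/12)(0.659)[(0.38)² + (1.45)²] = 0.12339 kg m^2; centre at d = 0.395 m, so I = I_cm + Md² gives I = 0.12339 + (0.659)(0.395)² = 0.22621 kg m^2.
Total I = 0.14003 + 0.22621 = 0.36624 kg m^2.

0.366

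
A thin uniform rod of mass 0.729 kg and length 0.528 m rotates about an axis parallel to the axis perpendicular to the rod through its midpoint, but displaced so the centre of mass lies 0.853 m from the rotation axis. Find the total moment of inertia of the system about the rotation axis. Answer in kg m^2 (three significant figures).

I_cm = (1/12)ML² = (1/12)(0.729)(0.528)² = 0.016936 kg m^2; centre at d = 0.853 m, so I = I_cm + Md² gives I = 0.016936 + (0.729)(0.853)² = 0.54736 kg m^2.

0.547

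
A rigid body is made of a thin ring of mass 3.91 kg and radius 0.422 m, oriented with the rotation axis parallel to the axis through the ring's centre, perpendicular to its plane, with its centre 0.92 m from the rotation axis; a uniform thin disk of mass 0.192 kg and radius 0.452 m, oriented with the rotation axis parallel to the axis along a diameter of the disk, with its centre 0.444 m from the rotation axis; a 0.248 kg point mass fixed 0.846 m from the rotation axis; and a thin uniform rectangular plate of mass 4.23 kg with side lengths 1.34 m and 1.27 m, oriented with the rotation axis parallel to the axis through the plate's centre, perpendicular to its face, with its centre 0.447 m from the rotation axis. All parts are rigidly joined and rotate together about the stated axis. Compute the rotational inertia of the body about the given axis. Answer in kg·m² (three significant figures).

Thin ring: I_cm = MR² = (3.91)(0.422)² = 0.69631 kg·m²; centre at d = 0.92 m, so the parallel axis theorem gives I = 0.69631 + (3.91)(0.92)² = 4.0057 kg·m².
Thin disk: I_cm = (1/4)MR² = (1/4)(0.192)(0.452)² = 0.0098066 kg·m²; centre at d = 0.444 m, so the parallel axis theorem gives I = 0.0098066 + (0.192)(0.444)² = 0.047657 kg·m².
Point mass: I_cm = 0; centre at d = 0.846 m, so the parallel axis theorem gives I = 0 + (0.248)(0.846)² = 0.1775 kg·m².
Rectangular plate: I_cm = (1/12)M(a²+b²) = (1/12)(4.23)[(1.34)² + (1.27)²] = 1.2015 kg·m²; centre at d = 0.447 m, so the parallel axis theorem gives I = 1.2015 + (4.23)(0.447)² = 2.0467 kg·m².
Total I = 4.0057 + 0.047657 + 0.1775 + 2.0467 = 6.2776 kg·m².

6.28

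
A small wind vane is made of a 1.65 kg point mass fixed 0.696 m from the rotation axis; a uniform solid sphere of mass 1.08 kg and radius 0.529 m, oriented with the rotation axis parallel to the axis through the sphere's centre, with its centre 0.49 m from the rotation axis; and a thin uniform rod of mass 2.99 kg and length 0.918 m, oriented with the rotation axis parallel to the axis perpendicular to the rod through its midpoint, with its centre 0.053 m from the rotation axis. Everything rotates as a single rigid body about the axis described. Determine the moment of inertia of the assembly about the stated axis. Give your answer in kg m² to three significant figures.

Point mass: I_cm = 0; centre at d = 0.696 m, so the parallel axis theorem gives I = 0 + (1.65)(0.696)² = 0.79929 kg m².
Solid sphere: I_cm = (2/5)MR² = (2/5)(1.08)(0.529)² = 0.12089 kg m²; centre at d = 0.49 m, so the parallel axis theorem gives I = 0.12089 + (1.08)(0.49)² = 0.3802 kg m².
Thin rod: I_cm = (1/12)ML² = (1/12)(2.99)(0.918)² = 0.20998 kg m²; centre at d = 0.053 m, so the parallel axis theorem gives I = 0.20998 + (2.99)(0.053)² = 0.21838 kg m².
Total I = 0.79929 + 0.3802 + 0.21838 = 1.3979 kg m².

1.40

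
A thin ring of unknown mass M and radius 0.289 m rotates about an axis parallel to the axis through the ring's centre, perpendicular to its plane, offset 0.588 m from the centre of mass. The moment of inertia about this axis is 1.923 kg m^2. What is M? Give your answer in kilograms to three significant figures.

I = I_cm + Md² = MR² + Md² = M·[1·(0.289)² + (0.588)²] = M·0.42926.
So M = 1.923 / 0.42926 = 4.4798 kg.

4.48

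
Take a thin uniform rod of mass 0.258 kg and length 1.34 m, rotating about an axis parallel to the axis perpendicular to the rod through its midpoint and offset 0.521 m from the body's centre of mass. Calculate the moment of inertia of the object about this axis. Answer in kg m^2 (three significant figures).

I_cm = (1/12)ML² = (1/12)(0.258)(1.34)² = 0.038605 kg m^2; centre at d = 0.521 m, so the parallel axis theorem gives I = 0.038605 + (0.258)(0.521)² = 0.10864 kg m^2.

0.109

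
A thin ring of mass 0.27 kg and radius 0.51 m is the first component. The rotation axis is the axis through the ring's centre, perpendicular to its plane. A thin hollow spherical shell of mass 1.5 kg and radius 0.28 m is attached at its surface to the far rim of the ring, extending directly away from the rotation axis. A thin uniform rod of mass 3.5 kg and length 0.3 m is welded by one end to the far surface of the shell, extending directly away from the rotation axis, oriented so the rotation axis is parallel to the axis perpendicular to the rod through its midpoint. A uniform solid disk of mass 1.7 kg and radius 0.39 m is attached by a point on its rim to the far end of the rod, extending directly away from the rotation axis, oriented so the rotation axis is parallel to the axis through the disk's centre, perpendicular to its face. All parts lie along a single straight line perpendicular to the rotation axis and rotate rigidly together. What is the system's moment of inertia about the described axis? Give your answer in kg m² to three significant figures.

11.7

Thin ring: I_cm = MR² = (0.27)(0.51)² = 0.070227 kg m²; axis through the centre, so I = 0.070227 kg m².
Spherical shell: I_cm = (2/3)MR² = (2/3)(1.5)(0.28)² = 0.0784 kg m²; centre at d = 0.51 + 0.28 = 0.79 m, so the parallel axis theorem gives I = 0.0784 + (1.5)(0.79)² = 1.0146 kg m².
Thin rod: I_cm = (1/12)ML² = (1/12)(3.5)(0.3)² = 0.02625 kg m²; centre at d = 0.51 + 0.28 + 0.28 + 0.15 = 1.22 m, so the parallel axis theorem gives I = 0.02625 + (3.5)(1.22)² = 5.2356 kg m².
Solid disk: I_cm = (1/2)MR² = (1/2)(1.7)(0.39)² = 0.12929 kg m²; centre at d = 0.51 + 0.28 + 0.28 + 0.15 + 0.15 + 0.39 = 1.76 m, so the parallel axis theorem gives I = 0.12929 + (1.7)(1.76)² = 5.3952 kg m².
Total I = 0.070227 + 1.0146 + 5.2356 + 5.3952 = 11.716 kg m².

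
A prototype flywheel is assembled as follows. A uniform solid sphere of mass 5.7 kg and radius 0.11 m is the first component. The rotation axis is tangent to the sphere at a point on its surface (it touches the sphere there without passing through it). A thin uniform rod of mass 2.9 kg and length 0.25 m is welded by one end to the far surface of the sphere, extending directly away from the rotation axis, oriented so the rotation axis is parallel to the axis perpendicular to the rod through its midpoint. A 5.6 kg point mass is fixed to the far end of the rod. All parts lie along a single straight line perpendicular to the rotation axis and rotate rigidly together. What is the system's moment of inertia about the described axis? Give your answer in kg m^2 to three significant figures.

Solid sphere: I_cm = (2/5)MR² = (2/5)(5.7)(0.11)² = 0.027588 kg m^2; centre at d = 0.11 m, so I = I_cm + Md² gives I = 0.027588 + (5.7)(0.11)² = 0.096558 kg m^2.
Thin rod: I_cm = (1/12)ML² = (1/12)(2.9)(0.25)² = 0.015104 kg m^2; centre at d = 0.11 + 0.11 + 0.125 = 0.345 m, so I = I_cm + Md² gives I = 0.015104 + (2.9)(0.345)² = 0.36028 kg m^2.
Point mass: I_cm = 0; centre at d = 0.11 + 0.11 + 0.125 + 0.125 = 0.47 m, so I = I_cm + Md² gives I = 0 + (5.6)(0.47)² = 1.237 kg m^2.
Total I = 0.096558 + 0.36028 + 1.237 = 1.6939 kg m^2.

1.69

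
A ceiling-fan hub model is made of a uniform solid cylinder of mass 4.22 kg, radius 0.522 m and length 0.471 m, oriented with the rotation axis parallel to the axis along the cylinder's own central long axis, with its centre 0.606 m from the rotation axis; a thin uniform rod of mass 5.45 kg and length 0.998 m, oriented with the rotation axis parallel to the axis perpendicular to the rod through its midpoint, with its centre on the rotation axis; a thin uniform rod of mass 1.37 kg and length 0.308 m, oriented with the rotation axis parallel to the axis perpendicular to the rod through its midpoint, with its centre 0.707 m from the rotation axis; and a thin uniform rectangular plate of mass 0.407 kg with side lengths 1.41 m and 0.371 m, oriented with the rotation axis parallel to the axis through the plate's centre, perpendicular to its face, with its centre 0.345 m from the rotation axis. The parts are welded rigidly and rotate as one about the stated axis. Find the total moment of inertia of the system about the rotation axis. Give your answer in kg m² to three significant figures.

3.39

Solid cylinder: I_cm = (1/2)MR² = (1/2)(4.22)(0.522)² = 0.57494 kg m²; centre at d = 0.606 m, so the parallel axis theorem gives I = 0.57494 + (4.22)(0.606)² = 2.1247 kg m².
Thin rod: I_cm = (1/12)ML² = (1/12)(5.45)(0.998)² = 0.45235 kg m²; axis through the centre, so I = 0.45235 kg m².
Thin rod: I_cm = (1/12)ML² = (1/12)(1.37)(0.308)² = 0.01083 kg m²; centre at d = 0.707 m, so the parallel axis theorem gives I = 0.01083 + (1.37)(0.707)² = 0.69562 kg m².
Rectangular plate: I_cm = (1/12)M(a²+b²) = (1/12)(0.407)[(1.41)² + (0.371)²] = 0.072098 kg m²; centre at d = 0.345 m, so the parallel axis theorem gives I = 0.072098 + (0.407)(0.345)² = 0.12054 kg m².
Total I = 2.1247 + 0.45235 + 0.69562 + 0.12054 = 3.3932 kg m².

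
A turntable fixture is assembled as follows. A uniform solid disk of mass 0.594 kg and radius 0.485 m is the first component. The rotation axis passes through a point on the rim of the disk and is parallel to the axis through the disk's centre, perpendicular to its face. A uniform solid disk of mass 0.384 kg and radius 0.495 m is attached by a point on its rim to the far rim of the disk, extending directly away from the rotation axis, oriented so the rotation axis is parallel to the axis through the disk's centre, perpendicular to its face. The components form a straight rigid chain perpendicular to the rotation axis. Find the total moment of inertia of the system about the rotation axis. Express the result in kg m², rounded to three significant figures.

Solid disk: I_cm = (1/2)MR² = (1/2)(0.594)(0.485)² = 0.069862 kg m²; centre at d = 0.485 m, so I = I_cm + Md² gives I = 0.069862 + (0.594)(0.485)² = 0.20959 kg m².
Solid disk: I_cm = (1/2)MR² = (1/2)(0.384)(0.495)² = 0.047045 kg m²; centre at d = 0.485 + 0.485 + 0.495 = 1.465 m, so I = I_cm + Md² gives I = 0.047045 + (0.384)(1.465)² = 0.8712 kg m².
Total I = 0.20959 + 0.8712 = 1.0808 kg m².

1.08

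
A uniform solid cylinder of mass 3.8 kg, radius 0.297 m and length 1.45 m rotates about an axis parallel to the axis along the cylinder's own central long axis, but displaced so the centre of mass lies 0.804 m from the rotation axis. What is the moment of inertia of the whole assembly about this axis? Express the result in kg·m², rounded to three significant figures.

2.62

I_cm = (1/2)MR² = (1/2)(3.8)(0.297)² = 0.1676 kg·m²; centre at d = 0.804 m, so the parallel axis theorem gives I = 0.1676 + (3.8)(0.804)² = 2.624 kg·m².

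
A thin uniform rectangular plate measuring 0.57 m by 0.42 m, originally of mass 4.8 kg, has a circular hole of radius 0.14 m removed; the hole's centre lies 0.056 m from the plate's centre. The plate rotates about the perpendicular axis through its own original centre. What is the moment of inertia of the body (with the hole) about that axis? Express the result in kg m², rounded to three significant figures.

0.185

Unpierced body about its centre: I₀ = (1/12)M(a²+b²) = (1/12)(4.8)[(0.57)² + (0.42)²] = 0.20052 kg m².
The removed disk has mass m = M·πr²/(ab) = (4.8)·π(0.14)²/(0.57·0.42) = 1.2346 kg (same uniform areal density).
Its moment of inertia about the rotation axis (parallel-axis theorem): I_hole = (1/2)mr² + md² = (1/2)(1.2346)(0.14)² + (1.2346)(0.056)² = 0.015971 kg m².
Treating the hole as negative mass, I = I₀ − I_hole = 0.20052 − 0.015971 = 0.18455 kg m².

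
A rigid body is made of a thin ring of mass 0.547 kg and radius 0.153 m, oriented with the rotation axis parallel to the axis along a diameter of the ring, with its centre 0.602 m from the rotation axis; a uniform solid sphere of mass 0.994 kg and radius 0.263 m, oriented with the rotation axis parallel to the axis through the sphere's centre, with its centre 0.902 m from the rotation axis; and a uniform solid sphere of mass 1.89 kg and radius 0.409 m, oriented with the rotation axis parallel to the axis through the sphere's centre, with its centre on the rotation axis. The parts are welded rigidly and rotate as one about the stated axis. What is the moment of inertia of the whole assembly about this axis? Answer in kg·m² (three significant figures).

1.17

Thin ring: I_cm = (1/2)MR² = (1/2)(0.547)(0.153)² = 0.0064024 kg·m²; centre at d = 0.602 m, so I = I_cm + Md² gives I = 0.0064024 + (0.547)(0.602)² = 0.20464 kg·m².
Solid sphere: I_cm = (2/5)MR² = (2/5)(0.994)(0.263)² = 0.027502 kg·m²; centre at d = 0.902 m, so I = I_cm + Md² gives I = 0.027502 + (0.994)(0.902)² = 0.83622 kg·m².
Solid sphere: I_cm = (2/5)MR² = (2/5)(1.89)(0.409)² = 0.12646 kg·m²; axis through the centre, so I = 0.12646 kg·m².
Total I = 0.20464 + 0.83622 + 0.12646 = 1.1673 kg·m².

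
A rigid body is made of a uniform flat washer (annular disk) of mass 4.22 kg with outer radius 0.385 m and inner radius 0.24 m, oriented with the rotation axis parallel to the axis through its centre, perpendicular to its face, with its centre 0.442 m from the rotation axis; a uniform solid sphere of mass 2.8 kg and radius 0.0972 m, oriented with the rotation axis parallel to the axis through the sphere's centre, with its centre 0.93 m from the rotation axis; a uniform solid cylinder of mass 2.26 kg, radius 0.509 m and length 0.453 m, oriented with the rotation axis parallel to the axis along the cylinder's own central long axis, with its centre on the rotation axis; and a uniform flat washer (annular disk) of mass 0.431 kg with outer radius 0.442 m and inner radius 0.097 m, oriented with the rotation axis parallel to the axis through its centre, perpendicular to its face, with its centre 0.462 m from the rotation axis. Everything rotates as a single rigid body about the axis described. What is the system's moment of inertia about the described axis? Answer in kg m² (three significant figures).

4.12

Annular disk: I_cm = (1/2)M(R²+r²) = (1/2)(4.22)[(0.385)² + (0.24)²] = 0.43429 kg m²; centre at d = 0.442 m, so the parallel axis theorem gives I = 0.43429 + (4.22)(0.442)² = 1.2587 kg m².
Solid sphere: I_cm = (2/5)MR² = (2/5)(2.8)(0.0972)² = 0.010582 kg m²; centre at d = 0.93 m, so the parallel axis theorem gives I = 0.010582 + (2.8)(0.93)² = 2.4323 kg m².
Solid cylinder: I_cm = (1/2)MR² = (1/2)(2.26)(0.509)² = 0.29276 kg m²; axis through the centre, so I = 0.29276 kg m².
Annular disk: I_cm = (1/2)M(R²+r²) = (1/2)(0.431)[(0.442)² + (0.097)²] = 0.044129 kg m²; centre at d = 0.462 m, so the parallel axis theorem gives I = 0.044129 + (0.431)(0.462)² = 0.13612 kg m².
Total I = 1.2587 + 2.4323 + 0.29276 + 0.13612 = 4.1199 kg m².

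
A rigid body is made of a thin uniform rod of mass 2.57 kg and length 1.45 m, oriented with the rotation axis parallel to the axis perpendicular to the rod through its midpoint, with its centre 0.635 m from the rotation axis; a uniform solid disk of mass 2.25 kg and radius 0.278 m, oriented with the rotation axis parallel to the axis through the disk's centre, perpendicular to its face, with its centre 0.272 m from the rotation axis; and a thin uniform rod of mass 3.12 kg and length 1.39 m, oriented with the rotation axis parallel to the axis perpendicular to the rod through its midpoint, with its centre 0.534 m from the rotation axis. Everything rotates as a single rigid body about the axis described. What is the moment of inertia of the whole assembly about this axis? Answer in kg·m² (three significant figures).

Thin rod: I_cm = (1/12)ML² = (1/12)(2.57)(1.45)² = 0.45029 kg·m²; centre at d = 0.635 m, so I = I_cm + Md² gives I = 0.45029 + (2.57)(0.635)² = 1.4866 kg·m².
Solid disk: I_cm = (1/2)MR² = (1/2)(2.25)(0.278)² = 0.086945 kg·m²; centre at d = 0.272 m, so I = I_cm + Md² gives I = 0.086945 + (2.25)(0.272)² = 0.25341 kg·m².
Thin rod: I_cm = (1/12)ML² = (1/12)(3.12)(1.39)² = 0.50235 kg·m²; centre at d = 0.534 m, so I = I_cm + Md² gives I = 0.50235 + (3.12)(0.534)² = 1.392 kg·m².
Total I = 1.4866 + 0.25341 + 1.392 = 3.132 kg·m².

3.13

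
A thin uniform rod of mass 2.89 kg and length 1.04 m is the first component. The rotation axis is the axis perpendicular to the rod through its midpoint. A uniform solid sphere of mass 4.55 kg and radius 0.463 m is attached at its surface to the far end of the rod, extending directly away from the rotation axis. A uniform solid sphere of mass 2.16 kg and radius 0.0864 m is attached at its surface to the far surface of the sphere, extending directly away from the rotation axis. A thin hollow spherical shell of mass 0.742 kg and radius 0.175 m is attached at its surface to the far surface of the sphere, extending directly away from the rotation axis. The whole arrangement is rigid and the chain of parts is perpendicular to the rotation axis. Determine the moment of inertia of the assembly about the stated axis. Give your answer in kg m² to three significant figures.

Thin rod: I_cm = (1/12)ML² = (1/12)(2.89)(1.04)² = 0.26049 kg m²; axis through the centre, so I = 0.26049 kg m².
Solid sphere: I_cm = (2/5)MR² = (2/5)(4.55)(0.463)² = 0.39015 kg m²; centre at d = 0.52 + 0.463 = 0.983 m, so I = I_cm + Md² gives I = 0.39015 + (4.55)(0.983)² = 4.7868 kg m².
Solid sphere: I_cm = (2/5)MR² = (2/5)(2.16)(0.0864)² = 0.0064497 kg m²; centre at d = 0.52 + 0.463 + 0.463 + 0.0864 = 1.5324 m, so I = I_cm + Md² gives I = 0.0064497 + (2.16)(1.5324)² = 5.0787 kg m².
Spherical shell: I_cm = (2/3)MR² = (2/3)(0.742)(0.175)² = 0.015149 kg m²; centre at d = 0.52 + 0.463 + 0.463 + 0.0864 + 0.0864 + 0.175 = 1.7938 m, so I = I_cm + Md² gives I = 0.015149 + (0.742)(1.7938)² = 2.4027 kg m².
Total I = 0.26049 + 4.7868 + 5.0787 + 2.4027 = 12.529 kg m².

12.5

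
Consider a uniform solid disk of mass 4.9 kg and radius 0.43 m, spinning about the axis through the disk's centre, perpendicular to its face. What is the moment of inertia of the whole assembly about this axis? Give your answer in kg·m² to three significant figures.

I_cm = (1/2)MR² = (1/2)(4.9)(0.43)² = 0.453 kg·m²; axis through the centre, so I = 0.453 kg·m².

0.453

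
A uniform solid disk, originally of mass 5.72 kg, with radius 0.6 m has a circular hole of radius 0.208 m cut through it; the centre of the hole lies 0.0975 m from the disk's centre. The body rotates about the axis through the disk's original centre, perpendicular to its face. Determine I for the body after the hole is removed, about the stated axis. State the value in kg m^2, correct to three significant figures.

1.01

Unpierced body about its centre: I₀ = (1/2)MR² = (1/2)(5.72)(0.6)² = 1.0296 kg m^2.
The removed disk has mass m = M·(r/R)² = (5.72)(0.208/0.6)² = 0.68742 kg (same uniform areal density).
Its moment of inertia about the rotation axis (parallel-axis theorem): I_hole = (1/2)mr² + md² = (1/2)(0.68742)(0.208)² + (0.68742)(0.0975)² = 0.021405 kg m^2.
Treating the hole as negative mass, I = I₀ − I_hole = 1.0296 − 0.021405 = 1.0082 kg m^2.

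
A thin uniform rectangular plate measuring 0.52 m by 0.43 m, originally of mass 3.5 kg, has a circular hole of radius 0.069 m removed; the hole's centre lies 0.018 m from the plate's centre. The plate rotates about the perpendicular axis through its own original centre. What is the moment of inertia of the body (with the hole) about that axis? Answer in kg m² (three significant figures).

Unpierced body about its centre: I₀ = (1/12)M(a²+b²) = (1/12)(3.5)[(0.52)² + (0.43)²] = 0.1328 kg m².
The removed disk has mass m = M·πr²/(ab) = (3.5)·π(0.069)²/(0.52·0.43) = 0.23412 kg (same uniform areal density).
Its moment of inertia about the rotation axis (parallel-axis theorem): I_hole = (1/2)mr² + md² = (1/2)(0.23412)(0.069)² + (0.23412)(0.018)² = 0.00063319 kg m².
Treating the hole as negative mass, I = I₀ − I_hole = 0.1328 − 0.00063319 = 0.13216 kg m².

0.132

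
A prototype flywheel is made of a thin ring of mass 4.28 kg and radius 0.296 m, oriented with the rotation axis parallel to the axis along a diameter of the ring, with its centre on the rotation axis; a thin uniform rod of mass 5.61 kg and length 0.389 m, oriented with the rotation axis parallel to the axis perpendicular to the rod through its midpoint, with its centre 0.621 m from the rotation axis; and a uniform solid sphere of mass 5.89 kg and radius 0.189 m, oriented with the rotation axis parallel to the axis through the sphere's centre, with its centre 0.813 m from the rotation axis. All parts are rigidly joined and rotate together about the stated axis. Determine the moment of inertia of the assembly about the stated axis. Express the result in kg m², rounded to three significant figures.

6.40

Thin ring: I_cm = (1/2)MR² = (1/2)(4.28)(0.296)² = 0.1875 kg m²; axis through the centre, so I = 0.1875 kg m².
Thin rod: I_cm = (1/12)ML² = (1/12)(5.61)(0.389)² = 0.070743 kg m²; centre at d = 0.621 m, so I = I_cm + Md² gives I = 0.070743 + (5.61)(0.621)² = 2.2342 kg m².
Solid sphere: I_cm = (2/5)MR² = (2/5)(5.89)(0.189)² = 0.084159 kg m²; centre at d = 0.813 m, so I = I_cm + Md² gives I = 0.084159 + (5.89)(0.813)² = 3.9773 kg m².
Total I = 0.1875 + 2.2342 + 3.9773 = 6.399 kg m².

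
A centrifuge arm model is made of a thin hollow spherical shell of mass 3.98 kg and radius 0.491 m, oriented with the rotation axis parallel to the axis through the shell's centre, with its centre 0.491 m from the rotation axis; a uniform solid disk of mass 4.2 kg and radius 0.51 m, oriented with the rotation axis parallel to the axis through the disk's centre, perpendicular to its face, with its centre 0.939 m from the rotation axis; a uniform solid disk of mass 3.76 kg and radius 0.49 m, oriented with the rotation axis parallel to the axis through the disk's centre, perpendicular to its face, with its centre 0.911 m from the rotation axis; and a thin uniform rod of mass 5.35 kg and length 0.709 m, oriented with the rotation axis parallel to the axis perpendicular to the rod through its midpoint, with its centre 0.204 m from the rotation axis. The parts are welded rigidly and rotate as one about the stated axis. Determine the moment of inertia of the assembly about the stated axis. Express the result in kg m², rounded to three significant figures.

Spherical shell: I_cm = (2/3)MR² = (2/3)(3.98)(0.491)² = 0.63967 kg m²; centre at d = 0.491 m, so I = I_cm + Md² gives I = 0.63967 + (3.98)(0.491)² = 1.5992 kg m².
Solid disk: I_cm = (1/2)MR² = (1/2)(4.2)(0.51)² = 0.54621 kg m²; centre at d = 0.939 m, so I = I_cm + Md² gives I = 0.54621 + (4.2)(0.939)² = 4.2494 kg m².
Solid disk: I_cm = (1/2)MR² = (1/2)(3.76)(0.49)² = 0.45139 kg m²; centre at d = 0.911 m, so I = I_cm + Md² gives I = 0.45139 + (3.76)(0.911)² = 3.5719 kg m².
Thin rod: I_cm = (1/12)ML² = (1/12)(5.35)(0.709)² = 0.22411 kg m²; centre at d = 0.204 m, so I = I_cm + Md² gives I = 0.22411 + (5.35)(0.204)² = 0.44676 kg m².
Total I = 1.5992 + 4.2494 + 3.5719 + 0.44676 = 9.8673 kg m².

9.87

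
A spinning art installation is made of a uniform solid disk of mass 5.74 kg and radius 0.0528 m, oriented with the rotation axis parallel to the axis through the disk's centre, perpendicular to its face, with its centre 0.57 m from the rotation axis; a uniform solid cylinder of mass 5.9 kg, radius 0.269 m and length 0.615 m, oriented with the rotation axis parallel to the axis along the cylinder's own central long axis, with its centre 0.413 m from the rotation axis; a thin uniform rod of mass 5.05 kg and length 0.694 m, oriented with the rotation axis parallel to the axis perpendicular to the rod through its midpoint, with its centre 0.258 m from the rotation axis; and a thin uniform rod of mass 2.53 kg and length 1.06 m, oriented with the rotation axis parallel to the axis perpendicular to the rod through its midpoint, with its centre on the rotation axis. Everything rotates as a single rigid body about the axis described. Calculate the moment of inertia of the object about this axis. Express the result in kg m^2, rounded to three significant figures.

Solid disk: I_cm = (1/2)MR² = (1/2)(5.74)(0.0528)² = 0.0080011 kg m^2; centre at d = 0.57 m, so I = I_cm + Md² gives I = 0.0080011 + (5.74)(0.57)² = 1.8729 kg m^2.
Solid cylinder: I_cm = (1/2)MR² = (1/2)(5.9)(0.269)² = 0.21346 kg m^2; centre at d = 0.413 m, so I = I_cm + Md² gives I = 0.21346 + (5.9)(0.413)² = 1.2198 kg m^2.
Thin rod: I_cm = (1/12)ML² = (1/12)(5.05)(0.694)² = 0.20269 kg m^2; centre at d = 0.258 m, so I = I_cm + Md² gives I = 0.20269 + (5.05)(0.258)² = 0.53884 kg m^2.
Thin rod: I_cm = (1/12)ML² = (1/12)(2.53)(1.06)² = 0.23689 kg m^2; axis through the centre, so I = 0.23689 kg m^2.
Total I = 1.8729 + 1.2198 + 0.53884 + 0.23689 = 3.8685 kg m^2.

3.87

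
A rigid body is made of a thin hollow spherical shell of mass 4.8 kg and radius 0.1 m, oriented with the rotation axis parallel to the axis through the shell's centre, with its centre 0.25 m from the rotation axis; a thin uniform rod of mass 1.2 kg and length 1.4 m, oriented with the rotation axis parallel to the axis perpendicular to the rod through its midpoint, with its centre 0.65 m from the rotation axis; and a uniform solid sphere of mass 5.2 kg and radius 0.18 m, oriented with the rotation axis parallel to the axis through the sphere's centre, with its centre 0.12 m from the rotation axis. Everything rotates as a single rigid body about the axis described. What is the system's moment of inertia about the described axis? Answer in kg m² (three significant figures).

Spherical shell: I_cm = (2/3)MR² = (2/3)(4.8)(0.1)² = 0.032 kg m²; centre at d = 0.25 m, so I = I_cm + Md² gives I = 0.032 + (4.8)(0.25)² = 0.332 kg m².
Thin rod: I_cm = (1/12)ML² = (1/12)(1.2)(1.4)² = 0.196 kg m²; centre at d = 0.65 m, so I = I_cm + Md² gives I = 0.196 + (1.2)(0.65)² = 0.703 kg m².
Solid sphere: I_cm = (2/5)MR² = (2/5)(5.2)(0.18)² = 0.067392 kg m²; centre at d = 0.12 m, so I = I_cm + Md² gives I = 0.067392 + (5.2)(0.12)² = 0.14227 kg m².
Total I = 0.332 + 0.703 + 0.14227 = 1.1773 kg m².

1.18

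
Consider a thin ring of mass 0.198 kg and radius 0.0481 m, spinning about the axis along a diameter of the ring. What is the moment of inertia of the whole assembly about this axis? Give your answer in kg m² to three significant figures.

0.000229

I_cm = (1/2)MR² = (1/2)(0.198)(0.0481)² = 0.00022905 kg m²; axis through the centre, so I = 0.00022905 kg m².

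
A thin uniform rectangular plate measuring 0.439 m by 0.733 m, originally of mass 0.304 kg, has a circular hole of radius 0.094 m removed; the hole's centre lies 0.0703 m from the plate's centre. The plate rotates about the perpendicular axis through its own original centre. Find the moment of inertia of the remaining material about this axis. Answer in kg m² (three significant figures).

0.0182

Unpierced body about its centre: I₀ = (1/12)M(a²+b²) = (1/12)(0.304)[(0.439)² + (0.733)²] = 0.018494 kg m².
The removed disk has mass m = M·πr²/(ab) = (0.304)·π(0.094)²/(0.439·0.733) = 0.026225 kg (same uniform areal density).
Its moment of inertia about the rotation axis (parallel-axis theorem): I_hole = (1/2)mr² + md² = (1/2)(0.026225)(0.094)² + (0.026225)(0.0703)² = 0.00024547 kg m².
Treating the hole as negative mass, I = I₀ − I_hole = 0.018494 − 0.00024547 = 0.018248 kg m².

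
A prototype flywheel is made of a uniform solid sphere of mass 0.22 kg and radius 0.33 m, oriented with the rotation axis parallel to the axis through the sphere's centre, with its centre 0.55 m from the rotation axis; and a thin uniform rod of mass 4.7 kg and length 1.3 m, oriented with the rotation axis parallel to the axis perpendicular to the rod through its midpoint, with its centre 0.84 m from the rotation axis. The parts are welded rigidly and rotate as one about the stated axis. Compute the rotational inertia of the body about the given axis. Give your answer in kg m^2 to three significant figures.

Solid sphere: I_cm = (2/5)MR² = (2/5)(0.22)(0.33)² = 0.0095832 kg m^2; centre at d = 0.55 m, so the parallel axis theorem gives I = 0.0095832 + (0.22)(0.55)² = 0.076133 kg m^2.
Thin rod: I_cm = (1/12)ML² = (1/12)(4.7)(1.3)² = 0.66192 kg m^2; centre at d = 0.84 m, so the parallel axis theorem gives I = 0.66192 + (4.7)(0.84)² = 3.9782 kg m^2.
Total I = 0.076133 + 3.9782 = 4.0544 kg m^2.

4.05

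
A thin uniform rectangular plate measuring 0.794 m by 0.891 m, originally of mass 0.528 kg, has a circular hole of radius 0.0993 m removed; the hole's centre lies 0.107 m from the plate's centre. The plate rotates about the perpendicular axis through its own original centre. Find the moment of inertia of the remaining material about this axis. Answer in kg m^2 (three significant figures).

Unpierced body about its centre: I₀ = (1/12)M(a²+b²) = (1/12)(0.528)[(0.794)² + (0.891)²] = 0.06267 kg m^2.
The removed disk has mass m = M·πr²/(ab) = (0.528)·π(0.0993)²/(0.794·0.891) = 0.02312 kg (same uniform areal density).
Its moment of inertia about the rotation axis (parallel-axis theorem): I_hole = (1/2)mr² + md² = (1/2)(0.02312)(0.0993)² + (0.02312)(0.107)² = 0.00037868 kg m^2.
Treating the hole as negative mass, I = I₀ − I_hole = 0.06267 − 0.00037868 = 0.062291 kg m^2.

0.0623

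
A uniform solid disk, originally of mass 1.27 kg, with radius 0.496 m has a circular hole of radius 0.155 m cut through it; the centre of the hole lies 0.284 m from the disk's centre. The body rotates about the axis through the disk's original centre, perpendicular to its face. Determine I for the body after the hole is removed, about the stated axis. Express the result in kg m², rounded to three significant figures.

0.145

Unpierced body about its centre: I₀ = (1/2)MR² = (1/2)(1.27)(0.496)² = 0.15622 kg m².
The removed disk has mass m = M·(r/R)² = (1.27)(0.155/0.496)² = 0.12402 kg (same uniform areal density).
Its moment of inertia about the rotation axis (parallel-axis theorem): I_hole = (1/2)mr² + md² = (1/2)(0.12402)(0.155)² + (0.12402)(0.284)² = 0.011493 kg m².
Treating the hole as negative mass, I = I₀ − I_hole = 0.15622 − 0.011493 = 0.14473 kg m².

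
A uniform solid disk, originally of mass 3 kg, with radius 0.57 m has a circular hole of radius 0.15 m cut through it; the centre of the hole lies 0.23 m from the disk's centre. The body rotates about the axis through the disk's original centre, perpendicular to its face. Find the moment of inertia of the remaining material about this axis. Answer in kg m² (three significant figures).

Unpierced body about its centre: I₀ = (1/2)MR² = (1/2)(3)(0.57)² = 0.48735 kg m².
The removed disk has mass m = M·(r/R)² = (3)(0.15/0.57)² = 0.20776 kg (same uniform areal density).
Its moment of inertia about the rotation axis (parallel-axis theorem): I_hole = (1/2)mr² + md² = (1/2)(0.20776)(0.15)² + (0.20776)(0.23)² = 0.013328 kg m².
Treating the hole as negative mass, I = I₀ − I_hole = 0.48735 − 0.013328 = 0.47402 kg m².

0.474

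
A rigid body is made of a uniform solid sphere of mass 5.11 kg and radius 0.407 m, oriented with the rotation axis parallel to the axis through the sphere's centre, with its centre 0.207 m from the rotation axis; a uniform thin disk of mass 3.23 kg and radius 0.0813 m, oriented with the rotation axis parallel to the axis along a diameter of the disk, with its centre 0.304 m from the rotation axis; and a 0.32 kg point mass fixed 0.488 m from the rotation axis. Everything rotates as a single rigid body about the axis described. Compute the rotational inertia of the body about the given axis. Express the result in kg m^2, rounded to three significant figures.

Solid sphere: I_cm = (2/5)MR² = (2/5)(5.11)(0.407)² = 0.33859 kg m^2; centre at d = 0.207 m, so the parallel axis theorem gives I = 0.33859 + (5.11)(0.207)² = 0.55754 kg m^2.
Thin disk: I_cm = (1/4)MR² = (1/4)(3.23)(0.0813)² = 0.0053373 kg m^2; centre at d = 0.304 m, so the parallel axis theorem gives I = 0.0053373 + (3.23)(0.304)² = 0.30384 kg m^2.
Point mass: I_cm = 0; centre at d = 0.488 m, so the parallel axis theorem gives I = 0 + (0.32)(0.488)² = 0.076206 kg m^2.
Total I = 0.55754 + 0.30384 + 0.076206 = 0.93759 kg m^2.

0.938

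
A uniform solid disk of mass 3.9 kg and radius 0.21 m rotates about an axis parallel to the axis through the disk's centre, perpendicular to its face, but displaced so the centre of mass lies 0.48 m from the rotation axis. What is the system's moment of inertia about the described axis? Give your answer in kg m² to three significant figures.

I_cm = (1/2)MR² = (1/2)(3.9)(0.21)² = 0.085995 kg m²; centre at d = 0.48 m, so I = I_cm + Md² gives I = 0.085995 + (3.9)(0.48)² = 0.98455 kg m².

0.985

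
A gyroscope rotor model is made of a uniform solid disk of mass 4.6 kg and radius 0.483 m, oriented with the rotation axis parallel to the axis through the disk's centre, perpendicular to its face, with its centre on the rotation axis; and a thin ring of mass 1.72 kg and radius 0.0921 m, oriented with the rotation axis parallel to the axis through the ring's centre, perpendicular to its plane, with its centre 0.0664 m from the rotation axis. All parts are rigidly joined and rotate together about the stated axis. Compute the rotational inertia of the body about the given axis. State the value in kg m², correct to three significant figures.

0.559

Solid disk: I_cm = (1/2)MR² = (1/2)(4.6)(0.483)² = 0.53656 kg m²; axis through the centre, so I = 0.53656 kg m².
Thin ring: I_cm = MR² = (1.72)(0.0921)² = 0.01459 kg m²; centre at d = 0.0664 m, so I = I_cm + Md² gives I = 0.01459 + (1.72)(0.0664)² = 0.022173 kg m².
Total I = 0.53656 + 0.022173 = 0.55874 kg m².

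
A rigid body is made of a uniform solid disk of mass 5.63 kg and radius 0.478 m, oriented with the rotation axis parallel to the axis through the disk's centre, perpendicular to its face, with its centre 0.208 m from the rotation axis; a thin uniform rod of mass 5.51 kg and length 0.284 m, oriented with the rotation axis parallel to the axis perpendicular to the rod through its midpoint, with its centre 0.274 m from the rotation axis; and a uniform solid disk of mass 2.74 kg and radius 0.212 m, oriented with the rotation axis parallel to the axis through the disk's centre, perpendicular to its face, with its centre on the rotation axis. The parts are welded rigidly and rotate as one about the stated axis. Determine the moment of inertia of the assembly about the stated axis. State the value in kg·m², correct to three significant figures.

1.40

Solid disk: I_cm = (1/2)MR² = (1/2)(5.63)(0.478)² = 0.64318 kg·m²; centre at d = 0.208 m, so the parallel axis theorem gives I = 0.64318 + (5.63)(0.208)² = 0.88676 kg·m².
Thin rod: I_cm = (1/12)ML² = (1/12)(5.51)(0.284)² = 0.037035 kg·m²; centre at d = 0.274 m, so the parallel axis theorem gives I = 0.037035 + (5.51)(0.274)² = 0.4507 kg·m².
Solid disk: I_cm = (1/2)MR² = (1/2)(2.74)(0.212)² = 0.061573 kg·m²; axis through the centre, so I = 0.061573 kg·m².
Total I = 0.88676 + 0.4507 + 0.061573 = 1.399 kg·m².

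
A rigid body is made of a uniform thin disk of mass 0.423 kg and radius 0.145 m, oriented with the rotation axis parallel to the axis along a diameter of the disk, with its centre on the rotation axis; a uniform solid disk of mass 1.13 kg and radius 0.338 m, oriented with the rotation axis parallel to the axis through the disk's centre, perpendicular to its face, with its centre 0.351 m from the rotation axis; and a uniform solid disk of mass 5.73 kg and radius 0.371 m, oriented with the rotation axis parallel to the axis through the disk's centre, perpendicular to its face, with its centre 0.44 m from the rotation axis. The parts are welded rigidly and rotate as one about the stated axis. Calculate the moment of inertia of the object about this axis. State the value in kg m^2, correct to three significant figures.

1.71

Thin disk: I_cm = (1/4)MR² = (1/4)(0.423)(0.145)² = 0.0022234 kg m^2; axis through the centre, so I = 0.0022234 kg m^2.
Solid disk: I_cm = (1/2)MR² = (1/2)(1.13)(0.338)² = 0.064548 kg m^2; centre at d = 0.351 m, so I = I_cm + Md² gives I = 0.064548 + (1.13)(0.351)² = 0.20376 kg m^2.
Solid disk: I_cm = (1/2)MR² = (1/2)(5.73)(0.371)² = 0.39434 kg m^2; centre at d = 0.44 m, so I = I_cm + Md² gives I = 0.39434 + (5.73)(0.44)² = 1.5037 kg m^2.
Total I = 0.0022234 + 0.20376 + 1.5037 = 1.7097 kg m^2.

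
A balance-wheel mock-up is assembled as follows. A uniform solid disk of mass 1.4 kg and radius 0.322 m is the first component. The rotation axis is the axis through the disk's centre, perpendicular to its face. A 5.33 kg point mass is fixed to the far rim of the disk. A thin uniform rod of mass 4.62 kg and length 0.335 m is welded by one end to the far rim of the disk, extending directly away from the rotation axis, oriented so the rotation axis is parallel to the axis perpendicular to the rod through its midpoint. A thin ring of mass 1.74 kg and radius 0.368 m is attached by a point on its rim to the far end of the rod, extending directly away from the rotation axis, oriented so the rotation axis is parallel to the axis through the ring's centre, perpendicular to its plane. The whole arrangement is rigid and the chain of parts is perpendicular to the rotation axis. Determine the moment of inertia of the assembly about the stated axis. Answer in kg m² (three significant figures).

3.84

Solid disk: I_cm = (1/2)MR² = (1/2)(1.4)(0.322)² = 0.072579 kg m²; axis through the centre, so I = 0.072579 kg m².
Point mass: I_cm = 0; centre at d = 0.322 m, so the parallel axis theorem gives I = 0 + (5.33)(0.322)² = 0.55264 kg m².
Thin rod: I_cm = (1/12)ML² = (1/12)(4.62)(0.335)² = 0.043207 kg m²; centre at d = 0.322 + 0.1675 = 0.4895 m, so the parallel axis theorem gives I = 0.043207 + (4.62)(0.4895)² = 1.1502 kg m².
Thin ring: I_cm = MR² = (1.74)(0.368)² = 0.23564 kg m²; centre at d = 0.322 + 0.1675 + 0.1675 + 0.368 = 1.025 m, so the parallel axis theorem gives I = 0.23564 + (1.74)(1.025)² = 2.0637 kg m².
Total I = 0.072579 + 0.55264 + 1.1502 + 2.0637 = 3.8391 kg m².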